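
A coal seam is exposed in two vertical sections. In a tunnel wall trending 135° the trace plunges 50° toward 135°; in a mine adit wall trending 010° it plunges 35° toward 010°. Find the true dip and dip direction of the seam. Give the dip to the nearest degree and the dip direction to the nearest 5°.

true dip 64°, dip direction 080°

Represent each trace as a vector plunging at its apparent dip toward its trend (east-north-up frame): v₁ = (0.455, -0.455, -0.766), v₂ = (0.142, 0.807, -0.574).
n = v₁ × v₂ = (0.879, 0.152, 0.431) (taken with n_z > 0).
Dip δ = arctan(|n_h|/n_z) = arctan(0.892/0.431) = 64.2°.
The horizontal component of n points toward azimuth atan2(n_x, n_y) = 80°, the dip direction.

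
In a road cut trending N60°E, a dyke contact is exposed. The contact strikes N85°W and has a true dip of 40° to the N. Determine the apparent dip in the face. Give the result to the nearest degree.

26°

The section lies 35° from the strike.
tan α = tan 40° × sin 35° = 0.8391 × 0.5736 = 0.4813
α = arctan(0.4813) = 25.70°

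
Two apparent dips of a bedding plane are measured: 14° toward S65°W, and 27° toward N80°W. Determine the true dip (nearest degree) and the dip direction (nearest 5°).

true dip 30°, dip direction 310°

Represent each trace as a vector plunging at its apparent dip toward its trend (east-north-up frame): v₁ = (-0.879, -0.410, -0.242), v₂ = (-0.877, 0.155, -0.454).
Cross product v₁ × v₂ gives the pole to the plane: n ∝ (-0.224, 0.187, 0.496).
True dip = arccos(n_z / |n|) = arccos(0.8621) = 30.4°.
The horizontal component of n points toward azimuth atan2(n_x, n_y) = 310°, the dip direction.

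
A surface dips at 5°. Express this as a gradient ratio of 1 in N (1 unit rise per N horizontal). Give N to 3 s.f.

1 : N means tan θ = 1/N, so N = 1/tan 5° = 1/0.0875

1 in 11.4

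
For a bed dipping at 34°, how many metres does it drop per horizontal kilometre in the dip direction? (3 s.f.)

drop per km = 1000 × tan 34° = 1000 × 0.6745

675 m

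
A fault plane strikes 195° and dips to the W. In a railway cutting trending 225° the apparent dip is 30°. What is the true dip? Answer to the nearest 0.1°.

The section is 30° from the strike.
tan δ = tan α / sin β = tan 30° / sin 30° = 0.5774 / 0.5000 = 1.1547
δ = arctan(1.1547) = 49.11°

49.1°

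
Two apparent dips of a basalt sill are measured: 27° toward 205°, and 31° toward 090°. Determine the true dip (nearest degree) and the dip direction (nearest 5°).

true dip 46°, dip direction 145°

The two traces are lines in the plane: v₁ = (sin 205°·cos 27°, cos 205°·cos 27°, −sin 27°), v₂ = (sin 90°·cos 31°, cos 90°·cos 31°, −sin 31°).
The plane normal is n = v₁ × v₂ ∝ (0.416, -0.583, 0.692).
True dip = arccos(n_z / |n|) = arccos(0.6949) = 46.0°.
Dip direction = azimuth of (n_x, n_y) = atan2(0.416, -0.583) = 145°.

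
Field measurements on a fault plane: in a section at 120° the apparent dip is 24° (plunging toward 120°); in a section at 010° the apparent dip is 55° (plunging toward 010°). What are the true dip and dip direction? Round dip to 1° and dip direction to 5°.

The two traces are lines in the plane: v₁ = (sin 120°·cos 24°, cos 120°·cos 24°, −sin 24°), v₂ = (sin 10°·cos 55°, cos 10°·cos 55°, −sin 55°).
Cross product v₁ × v₂ gives the pole to the plane: n ∝ (0.604, 0.608, 0.492).
Dip δ = arctan(|n_h|/n_z) = arctan(0.857/0.492) = 60.1°.
Dip direction = atan2(0.604, 0.608) = 45° (azimuth of n's horizontal projection).

true dip 60°, dip direction 045°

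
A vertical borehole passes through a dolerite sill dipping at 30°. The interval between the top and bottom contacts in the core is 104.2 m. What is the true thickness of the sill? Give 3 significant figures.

90.2 m

True thickness t = h · cos(dip) = 104.2 × cos 30°
t = 104.2 × 0.8660 = 90.240 m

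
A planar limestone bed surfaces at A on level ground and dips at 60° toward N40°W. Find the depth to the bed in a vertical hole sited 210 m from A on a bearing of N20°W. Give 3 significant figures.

342 m

The hole lies 20° from the dip direction, so the down-dip offset is 210 × cos 20° = 197.34 m.
Depth = down-dip offset × tan(dip) = 197.34 × tan 60° = 197.34 × 1.7321
Depth = 341.80 m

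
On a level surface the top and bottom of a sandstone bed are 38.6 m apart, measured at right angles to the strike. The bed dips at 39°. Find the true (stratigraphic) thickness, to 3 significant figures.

24.3 m

True thickness t = w · sin(dip) = 38.6 × sin 39°
t = 38.6 × 0.6293 = 24.292 m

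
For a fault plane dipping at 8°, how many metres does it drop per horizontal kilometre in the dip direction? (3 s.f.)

141 m

drop per km = 1000 × tan 8° = 1000 × 0.1405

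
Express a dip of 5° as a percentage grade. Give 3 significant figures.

grade % = 100 × tan 5° = 100 × 0.0875

8.75%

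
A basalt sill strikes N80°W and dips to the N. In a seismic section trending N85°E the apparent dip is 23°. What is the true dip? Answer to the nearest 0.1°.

β = acute angle between strike N80°W and section N85°E = 15°.
tan δ = tan α / sin β = tan 23° / sin 15° = 0.4245 / 0.2588 = 1.6400
true dip = arctan 1.6400 = 58.63°

58.6°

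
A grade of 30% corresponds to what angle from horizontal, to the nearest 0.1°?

tan θ = 30/100 = 0.3000
θ = arctan(0.3000) = 16.70°

16.7°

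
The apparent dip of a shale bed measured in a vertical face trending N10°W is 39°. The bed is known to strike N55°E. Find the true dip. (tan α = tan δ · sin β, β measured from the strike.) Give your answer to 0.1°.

41.8°

The section is 65° from the strike.
tan(true dip) = tan 39° / sin 65° = 0.8935
true dip = arctan 0.8935 = 41.78°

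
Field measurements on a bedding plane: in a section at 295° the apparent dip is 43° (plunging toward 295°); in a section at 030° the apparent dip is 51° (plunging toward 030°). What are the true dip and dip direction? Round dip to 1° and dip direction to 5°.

The two traces are lines in the plane: v₁ = (sin 295°·cos 43°, cos 295°·cos 43°, −sin 43°), v₂ = (sin 30°·cos 51°, cos 30°·cos 51°, −sin 51°).
The plane normal is n = v₁ × v₂ ∝ (-0.131, 0.730, 0.459).
tan δ = √(n_x²+n_y²)/n_z = 0.741/0.459, so δ = 58.3°.
Dip direction = atan2(-0.131, 0.730) = 350° (azimuth of n's horizontal projection).

true dip 58°, dip direction 350°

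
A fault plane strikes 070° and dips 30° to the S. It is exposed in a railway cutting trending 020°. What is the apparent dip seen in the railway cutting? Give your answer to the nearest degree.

24°

The strike is 070° and the section trends 020°; the acute angle between them is β = 50°.
tan α = tan 30° × sin 50° = 0.5774 × 0.7660 = 0.4423
α = arctan(0.4423) = 23.86°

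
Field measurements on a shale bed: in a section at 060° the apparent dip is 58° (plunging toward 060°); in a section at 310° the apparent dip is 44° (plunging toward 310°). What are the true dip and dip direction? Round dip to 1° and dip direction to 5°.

The two traces are lines in the plane: v₁ = (sin 60°·cos 58°, cos 60°·cos 58°, −sin 58°), v₂ = (sin 310°·cos 44°, cos 310°·cos 44°, −sin 44°).
Cross product v₁ × v₂ gives the pole to the plane: n ∝ (0.208, 0.786, 0.358).
tan δ = √(n_x²+n_y²)/n_z = 0.813/0.358, so δ = 66.2°.
Dip direction = azimuth of (n_x, n_y) = atan2(0.208, 0.786) = 15°.

true dip 66°, dip direction 015°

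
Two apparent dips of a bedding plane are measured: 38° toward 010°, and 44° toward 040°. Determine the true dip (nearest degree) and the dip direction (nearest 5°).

true dip 44°, dip direction 045°

Each apparent-dip line lies in the plane. As unit vectors (x east, y north, z up), v₁ plunges 38°→010° and v₂ plunges 44°→040°.
Cross product v₁ × v₂ gives the pole to the plane: n ∝ (0.200, 0.190, 0.283).
Dip δ = arctan(|n_h|/n_z) = arctan(0.275/0.283) = 44.2°.
Dip direction = azimuth of (n_x, n_y) = atan2(0.200, 0.190) = 47°.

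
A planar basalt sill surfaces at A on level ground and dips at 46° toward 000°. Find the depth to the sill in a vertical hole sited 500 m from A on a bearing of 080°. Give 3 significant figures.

The hole lies 80° from the dip direction, so the down-dip offset is 500 × cos 80° = 86.82 m.
Depth = down-dip offset × tan(dip) = 86.82 × tan 46° = 86.82 × 1.0355
Depth = 89.91 m

89.9 m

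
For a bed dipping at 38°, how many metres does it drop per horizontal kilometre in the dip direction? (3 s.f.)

781 m

drop per km = 1000 × tan 38° = 1000 × 0.7813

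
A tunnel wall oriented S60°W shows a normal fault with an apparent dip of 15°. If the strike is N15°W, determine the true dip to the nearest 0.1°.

The section is 75° from the strike.
tan δ = tan α / sin β = tan 15° / sin 75° = 0.2679 / 0.9659 = 0.2774
δ = arctan(0.2774) = 15.50°

15.5°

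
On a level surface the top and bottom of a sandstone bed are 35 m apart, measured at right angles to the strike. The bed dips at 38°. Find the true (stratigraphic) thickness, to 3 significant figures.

21.5 m

True thickness t = w · sin(dip) = 35 × sin 38°
t = 35 × 0.6157 = 21.548 m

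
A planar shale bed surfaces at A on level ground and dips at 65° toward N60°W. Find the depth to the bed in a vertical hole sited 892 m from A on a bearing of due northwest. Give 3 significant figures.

1850 m

The hole lies 15° from the dip direction, so the down-dip offset is 892 × cos 15° = 861.61 m.
Depth = down-dip offset × tan(dip) = 861.61 × tan 65° = 861.61 × 2.1445
Depth = 1847.72 m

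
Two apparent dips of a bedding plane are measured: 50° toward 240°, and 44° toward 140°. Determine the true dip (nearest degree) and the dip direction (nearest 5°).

true dip 59°, dip direction 195°

Each apparent-dip line lies in the plane. As unit vectors (x east, y north, z up), v₁ plunges 50°→240° and v₂ plunges 44°→140°.
The plane normal is n = v₁ × v₂ ∝ (-0.199, -0.741, 0.455).
True dip = arccos(n_z / |n|) = arccos(0.5104) = 59.3°.
Dip direction = atan2(-0.199, -0.741) = 195° (azimuth of n's horizontal projection).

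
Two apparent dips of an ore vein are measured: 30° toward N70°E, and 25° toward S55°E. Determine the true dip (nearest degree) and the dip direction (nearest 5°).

The two traces are lines in the plane: v₁ = (sin 70°·cos 30°, cos 70°·cos 30°, −sin 30°), v₂ = (sin 125°·cos 25°, cos 125°·cos 25°, −sin 25°).
Cross product v₁ × v₂ gives the pole to the plane: n ∝ (0.385, 0.027, 0.643).
tan δ = √(n_x²+n_y²)/n_z = 0.386/0.643, so δ = 31.0°.
The horizontal component of n points toward azimuth atan2(n_x, n_y) = 86°, the dip direction.

true dip 31°, dip direction 085°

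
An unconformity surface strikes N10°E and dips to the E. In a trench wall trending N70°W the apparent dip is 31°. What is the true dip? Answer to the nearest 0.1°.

31.4°

β = acute angle between strike N10°E and section N70°W = 80°.
tan(true dip) = tan 31° / sin 80° = 0.6101
δ = arctan(0.6101) = 31.39°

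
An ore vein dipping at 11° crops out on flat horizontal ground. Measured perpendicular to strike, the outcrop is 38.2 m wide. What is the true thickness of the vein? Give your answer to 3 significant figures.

7.29 m

True thickness t = w · sin(dip) = 38.2 × sin 11°
t = 38.2 × 0.1908 = 7.289 m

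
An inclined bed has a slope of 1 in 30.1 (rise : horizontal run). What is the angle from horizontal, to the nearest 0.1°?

1.9°

tan θ = 1/30.1 = 0.0332
θ = arctan(0.0332) = 1.90°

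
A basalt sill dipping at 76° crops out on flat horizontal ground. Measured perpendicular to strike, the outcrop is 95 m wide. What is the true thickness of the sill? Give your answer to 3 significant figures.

True thickness t = w · sin(dip) = 95 × sin 76°
t = 95 × 0.9703 = 92.178 m

92.2 m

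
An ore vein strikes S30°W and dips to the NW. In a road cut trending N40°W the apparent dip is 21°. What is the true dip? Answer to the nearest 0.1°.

The section is 70° from the strike.
tan(true dip) = tan 21° / sin 70° = 0.4085
δ = arctan(0.4085) = 22.22°

22.2°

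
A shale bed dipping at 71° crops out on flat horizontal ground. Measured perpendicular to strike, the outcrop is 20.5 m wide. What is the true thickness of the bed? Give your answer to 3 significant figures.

True thickness t = w · sin(dip) = 20.5 × sin 71°
t = 20.5 × 0.9455 = 19.383 m

19.4 m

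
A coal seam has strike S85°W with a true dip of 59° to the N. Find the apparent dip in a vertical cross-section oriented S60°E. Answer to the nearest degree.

44°

The section lies 35° from the strike.
tan α = tan 59° × sin 35° = 1.6643 × 0.5736 = 0.9546
α = arctan(0.9546) = 43.67°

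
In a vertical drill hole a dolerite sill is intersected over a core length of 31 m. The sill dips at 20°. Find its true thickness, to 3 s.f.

True thickness t = h · cos(dip) = 31 × cos 20°
t = 31 × 0.9397 = 29.130 m

29.1 m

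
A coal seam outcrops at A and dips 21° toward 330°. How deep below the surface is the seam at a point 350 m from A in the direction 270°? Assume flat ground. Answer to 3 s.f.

67.2 m

The hole lies 60° from the dip direction, so the down-dip offset is 350 × cos 60° = 175.00 m.
Depth = down-dip offset × tan(dip) = 175.00 × tan 21° = 175.00 × 0.3839
Depth = 67.18 m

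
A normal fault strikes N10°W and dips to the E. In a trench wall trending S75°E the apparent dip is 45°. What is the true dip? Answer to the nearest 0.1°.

The section is 65° from the strike.
tan(true dip) = tan 45° / sin 65° = 1.1034
true dip = arctan 1.1034 = 47.81°

47.8°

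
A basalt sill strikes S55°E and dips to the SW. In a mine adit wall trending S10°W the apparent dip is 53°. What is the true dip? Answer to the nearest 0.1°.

55.7°

β = acute angle between strike S55°E and section S10°W = 65°.
tan δ = tan α / sin β = tan 53° / sin 65° = 1.3270 / 0.9063 = 1.4642
δ = arctan(1.4642) = 55.67°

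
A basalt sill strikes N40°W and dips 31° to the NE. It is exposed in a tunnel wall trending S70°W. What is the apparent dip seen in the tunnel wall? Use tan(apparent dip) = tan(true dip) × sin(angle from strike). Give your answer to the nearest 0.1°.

Angle between strike (N40°W) and section (S70°W): β = 70°.
tan(apparent dip) = tan 31° · sin 70° = 0.5646
apparent dip = arctan 0.5646 = 29.45°

29.5°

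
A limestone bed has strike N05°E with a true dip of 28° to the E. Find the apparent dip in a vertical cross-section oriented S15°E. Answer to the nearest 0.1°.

10.3°

The section lies 20° from the strike.
tan(apparent dip) = tan 28° · sin 20° = 0.1819
α = arctan(0.1819) = 10.31°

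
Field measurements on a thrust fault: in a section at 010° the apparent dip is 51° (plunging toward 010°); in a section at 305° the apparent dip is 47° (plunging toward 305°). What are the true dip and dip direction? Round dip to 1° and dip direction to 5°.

Each apparent-dip line lies in the plane. As unit vectors (x east, y north, z up), v₁ plunges 51°→010° and v₂ plunges 47°→305°.
Cross product v₁ × v₂ gives the pole to the plane: n ∝ (-0.149, 0.514, 0.389).
Dip δ = arctan(|n_h|/n_z) = arctan(0.535/0.389) = 54.0°.
Dip direction = atan2(-0.149, 0.514) = 344° (azimuth of n's horizontal projection).

true dip 54°, dip direction 345°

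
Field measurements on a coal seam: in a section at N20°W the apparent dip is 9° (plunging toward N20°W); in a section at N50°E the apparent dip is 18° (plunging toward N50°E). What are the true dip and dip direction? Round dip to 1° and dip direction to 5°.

true dip 18°, dip direction 040°

Represent each trace as a vector plunging at its apparent dip toward its trend (east-north-up frame): v₁ = (-0.338, 0.928, -0.156), v₂ = (0.729, 0.611, -0.309).
The plane normal is n = v₁ × v₂ ∝ (0.191, 0.218, 0.883).
tan δ = √(n_x²+n_y²)/n_z = 0.290/0.883, so δ = 18.2°.
The horizontal component of n points toward azimuth atan2(n_x, n_y) = 41°, the dip direction.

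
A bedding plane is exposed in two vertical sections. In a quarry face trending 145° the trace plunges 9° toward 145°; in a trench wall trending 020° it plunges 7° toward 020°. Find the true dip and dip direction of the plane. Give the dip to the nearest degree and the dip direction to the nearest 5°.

true dip 17°, dip direction 085°

The two traces are lines in the plane: v₁ = (sin 145°·cos 9°, cos 145°·cos 9°, −sin 9°), v₂ = (sin 20°·cos 7°, cos 20°·cos 7°, −sin 7°).
The plane normal is n = v₁ × v₂ ∝ (0.245, 0.016, 0.803).
True dip = arccos(n_z / |n|) = arccos(0.9565) = 17.0°.
Dip direction = azimuth of (n_x, n_y) = atan2(0.245, 0.016) = 86°.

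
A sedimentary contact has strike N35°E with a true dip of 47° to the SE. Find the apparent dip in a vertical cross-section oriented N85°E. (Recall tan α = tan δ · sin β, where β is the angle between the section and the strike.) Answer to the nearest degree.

The section lies 50° from the strike.
tan(apparent dip) = tan 47° · sin 50° = 0.8215
apparent dip = arctan 0.8215 = 39.40°

39°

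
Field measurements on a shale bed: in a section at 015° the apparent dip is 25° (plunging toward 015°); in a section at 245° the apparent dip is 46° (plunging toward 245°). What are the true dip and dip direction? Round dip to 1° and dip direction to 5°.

Represent each trace as a vector plunging at its apparent dip toward its trend (east-north-up frame): v₁ = (0.235, 0.875, -0.423), v₂ = (-0.630, -0.294, -0.719).
n = v₁ × v₂ = (-0.754, 0.435, 0.482) (taken with n_z > 0).
Dip δ = arctan(|n_h|/n_z) = arctan(0.870/0.482) = 61.0°.
Dip direction = atan2(-0.754, 0.435) = 300° (azimuth of n's horizontal projection).

true dip 61°, dip direction 300°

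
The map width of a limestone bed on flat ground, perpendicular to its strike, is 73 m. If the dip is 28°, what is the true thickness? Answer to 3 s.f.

34.3 m

True thickness t = w · sin(dip) = 73 × sin 28°
t = 73 × 0.4695 = 34.271 m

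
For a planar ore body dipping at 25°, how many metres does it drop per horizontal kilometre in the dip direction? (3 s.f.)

466 m

drop per km = 1000 × tan 25° = 1000 × 0.4663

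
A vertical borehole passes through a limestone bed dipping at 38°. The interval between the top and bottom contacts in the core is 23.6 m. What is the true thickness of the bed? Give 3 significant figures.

True thickness t = h · cos(dip) = 23.6 × cos 38°
t = 23.6 × 0.7880 = 18.597 m

18.6 m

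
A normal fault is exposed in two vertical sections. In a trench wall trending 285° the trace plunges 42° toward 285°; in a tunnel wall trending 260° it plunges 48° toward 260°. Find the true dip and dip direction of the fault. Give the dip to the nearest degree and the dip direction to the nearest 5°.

true dip 49°, dip direction 245°

Each apparent-dip line lies in the plane. As unit vectors (x east, y north, z up), v₁ plunges 42°→285° and v₂ plunges 48°→260°.
n = v₁ × v₂ = (-0.221, -0.093, 0.210) (taken with n_z > 0).
True dip = arccos(n_z / |n|) = arccos(0.6599) = 48.7°.
The horizontal component of n points toward azimuth atan2(n_x, n_y) = 247°, the dip direction.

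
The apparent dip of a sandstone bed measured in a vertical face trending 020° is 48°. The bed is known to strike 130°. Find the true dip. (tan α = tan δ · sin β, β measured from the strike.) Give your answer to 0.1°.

The section is 70° from the strike.
tan δ = tan α / sin β = tan 48° / sin 70° = 1.1106 / 0.9397 = 1.1819
true dip = arctan 1.1819 = 49.77°

49.8°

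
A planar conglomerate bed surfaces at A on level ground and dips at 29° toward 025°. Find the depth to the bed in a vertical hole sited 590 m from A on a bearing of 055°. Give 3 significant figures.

The hole lies 30° from the dip direction, so the down-dip offset is 590 × cos 30° = 510.95 m.
Depth = down-dip offset × tan(dip) = 510.95 × tan 29° = 510.95 × 0.5543
Depth = 283.23 m

283 m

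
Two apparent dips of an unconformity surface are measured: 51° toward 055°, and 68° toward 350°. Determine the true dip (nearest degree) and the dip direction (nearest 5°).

true dip 68°, dip direction 355°

Represent each trace as a vector plunging at its apparent dip toward its trend (east-north-up frame): v₁ = (0.516, 0.361, -0.777), v₂ = (-0.065, 0.369, -0.927).
n = v₁ × v₂ = (-0.048, 0.529, 0.214) (taken with n_z > 0).
Dip δ = arctan(|n_h|/n_z) = arctan(0.531/0.214) = 68.1°.
The horizontal component of n points toward azimuth atan2(n_x, n_y) = 355°, the dip direction.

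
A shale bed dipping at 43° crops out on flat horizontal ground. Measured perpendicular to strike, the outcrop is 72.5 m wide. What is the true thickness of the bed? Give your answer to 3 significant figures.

True thickness t = w · sin(dip) = 72.5 × sin 43°
t = 72.5 × 0.6820 = 49.445 m

49.4 m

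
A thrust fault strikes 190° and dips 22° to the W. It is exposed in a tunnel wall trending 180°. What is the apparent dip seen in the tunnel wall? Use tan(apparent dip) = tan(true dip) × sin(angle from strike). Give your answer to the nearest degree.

4°

The strike is 190° and the section trends 180°; the acute angle between them is β = 10°.
tan(apparent dip) = tan 22° · sin 10° = 0.0702
α = arctan(0.0702) = 4.01°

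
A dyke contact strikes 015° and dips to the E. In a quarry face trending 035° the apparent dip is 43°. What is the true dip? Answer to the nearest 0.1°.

69.9°

The section is 20° from the strike.
tan δ = tan α / sin β = tan 43° / sin 20° = 0.9325 / 0.3420 = 2.7265
true dip = arctan 2.7265 = 69.86°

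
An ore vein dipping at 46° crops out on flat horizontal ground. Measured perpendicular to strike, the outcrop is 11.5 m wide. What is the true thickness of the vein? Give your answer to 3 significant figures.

True thickness t = w · sin(dip) = 11.5 × sin 46°
t = 11.5 × 0.7193 = 8.272 m

8.27 m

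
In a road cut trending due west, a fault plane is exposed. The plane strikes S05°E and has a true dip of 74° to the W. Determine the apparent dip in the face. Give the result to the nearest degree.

74°

The strike is S05°E and the section trends due west; the acute angle between them is β = 85°.
tan α = tan 74° × sin 85° = 3.4874 × 0.9962 = 3.4741
α = arctan(3.4741) = 73.94°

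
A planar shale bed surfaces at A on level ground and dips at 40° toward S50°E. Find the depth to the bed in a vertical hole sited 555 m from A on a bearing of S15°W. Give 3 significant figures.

197 m

The hole lies 65° from the dip direction, so the down-dip offset is 555 × cos 65° = 234.55 m.
Depth = down-dip offset × tan(dip) = 234.55 × tan 40° = 234.55 × 0.8391
Depth = 196.81 m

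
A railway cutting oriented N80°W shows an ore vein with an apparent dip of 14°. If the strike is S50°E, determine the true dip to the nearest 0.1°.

26.5°

β = acute angle between strike S50°E and section N80°W = 30°.
tan δ = tan α / sin β = tan 14° / sin 30° = 0.2493 / 0.5000 = 0.4987
δ = arctan(0.4987) = 26.50°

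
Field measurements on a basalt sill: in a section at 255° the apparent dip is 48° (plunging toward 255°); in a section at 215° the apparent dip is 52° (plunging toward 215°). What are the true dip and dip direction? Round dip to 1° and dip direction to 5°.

true dip 52°, dip direction 225°

The two traces are lines in the plane: v₁ = (sin 255°·cos 48°, cos 255°·cos 48°, −sin 48°), v₂ = (sin 215°·cos 52°, cos 215°·cos 52°, −sin 52°).
The plane normal is n = v₁ × v₂ ∝ (-0.238, -0.247, 0.265).
tan δ = √(n_x²+n_y²)/n_z = 0.343/0.265, so δ = 52.3°.
Dip direction = azimuth of (n_x, n_y) = atan2(-0.238, -0.247) = 224°.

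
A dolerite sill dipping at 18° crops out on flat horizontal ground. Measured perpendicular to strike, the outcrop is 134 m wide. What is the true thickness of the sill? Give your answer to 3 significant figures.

41.4 m

True thickness t = w · sin(dip) = 134 × sin 18°
t = 134 × 0.3090 = 41.408 m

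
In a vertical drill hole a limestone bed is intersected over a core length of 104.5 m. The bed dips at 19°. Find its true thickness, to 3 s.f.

True thickness t = h · cos(dip) = 104.5 × cos 19°
t = 104.5 × 0.9455 = 98.807 m

98.8 m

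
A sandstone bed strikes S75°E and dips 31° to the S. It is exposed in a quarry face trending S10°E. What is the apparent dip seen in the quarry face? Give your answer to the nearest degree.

The strike is S75°E and the section trends S10°E; the acute angle between them is β = 65°.
tan α = tan 31° × sin 65° = 0.6009 × 0.9063 = 0.5446
α = arctan(0.5446) = 28.57°

29°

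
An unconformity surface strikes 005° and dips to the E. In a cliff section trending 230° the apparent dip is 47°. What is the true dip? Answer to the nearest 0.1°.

56.6°

The section is 45° from the strike.
tan δ = tan α / sin β = tan 47° / sin 45° = 1.0724 / 0.7071 = 1.5166
true dip = arctan 1.5166 = 56.60°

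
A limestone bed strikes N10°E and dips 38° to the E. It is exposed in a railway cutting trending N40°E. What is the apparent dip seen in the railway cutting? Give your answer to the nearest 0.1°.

The strike is N10°E and the section trends N40°E; the acute angle between them is β = 30°.
tan(apparent dip) = tan 38° · sin 30° = 0.3906
α = arctan(0.3906) = 21.34°

21.3°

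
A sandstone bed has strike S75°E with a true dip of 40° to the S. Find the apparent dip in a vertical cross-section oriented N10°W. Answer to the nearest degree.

37°

The section lies 65° from the strike.
tan(apparent dip) = tan 40° · sin 65° = 0.7605
apparent dip = arctan 0.7605 = 37.25°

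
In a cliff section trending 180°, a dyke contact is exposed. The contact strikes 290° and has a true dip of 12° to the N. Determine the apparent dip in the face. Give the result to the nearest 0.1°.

11.3°

Angle between strike (290°) and section (180°): β = 70°.
tan α = tan 12° × sin 70° = 0.2126 × 0.9397 = 0.1997
apparent dip = arctan 0.1997 = 11.30°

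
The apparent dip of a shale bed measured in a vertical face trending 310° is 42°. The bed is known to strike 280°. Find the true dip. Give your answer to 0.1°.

61.0°

β = acute angle between strike 280° and section 310° = 30°.
tan δ = tan α / sin β = tan 42° / sin 30° = 0.9004 / 0.5000 = 1.8008
true dip = arctan 1.8008 = 60.96°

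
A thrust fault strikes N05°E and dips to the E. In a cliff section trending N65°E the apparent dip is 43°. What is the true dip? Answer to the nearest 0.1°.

The section is 60° from the strike.
tan(true dip) = tan 43° / sin 60° = 1.0768
true dip = arctan 1.0768 = 47.12°

47.1°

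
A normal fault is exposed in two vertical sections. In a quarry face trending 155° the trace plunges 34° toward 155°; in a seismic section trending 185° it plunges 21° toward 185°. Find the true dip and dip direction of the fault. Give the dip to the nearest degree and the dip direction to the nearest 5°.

The two traces are lines in the plane: v₁ = (sin 155°·cos 34°, cos 155°·cos 34°, −sin 34°), v₂ = (sin 185°·cos 21°, cos 185°·cos 21°, −sin 21°).
n = v₁ × v₂ = (0.251, -0.171, 0.387) (taken with n_z > 0).
True dip = arccos(n_z / |n|) = arccos(0.7868) = 38.1°.
Dip direction = atan2(0.251, -0.171) = 124° (azimuth of n's horizontal projection).

true dip 38°, dip direction 125°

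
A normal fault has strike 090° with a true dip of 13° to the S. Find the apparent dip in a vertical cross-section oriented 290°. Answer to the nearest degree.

The strike is 090° and the section trends 290°; the acute angle between them is β = 20°.
tan α = tan 13° × sin 20° = 0.2309 × 0.3420 = 0.0790
apparent dip = arctan 0.0790 = 4.51°

5°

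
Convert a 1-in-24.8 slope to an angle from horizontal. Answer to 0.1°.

2.3°

tan θ = 1/24.8 = 0.0403
θ = arctan(0.0403) = 2.31°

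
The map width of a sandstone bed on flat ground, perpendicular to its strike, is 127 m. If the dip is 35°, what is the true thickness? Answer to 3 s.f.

True thickness t = w · sin(dip) = 127 × sin 35°
t = 127 × 0.5736 = 72.844 m

72.8 m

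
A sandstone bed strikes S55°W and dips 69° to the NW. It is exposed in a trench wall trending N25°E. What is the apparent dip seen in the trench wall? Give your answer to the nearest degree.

52°

Angle between strike (S55°W) and section (N25°E): β = 30°.
tan(apparent dip) = tan 69° · sin 30° = 1.3025
apparent dip = arctan 1.3025 = 52.49°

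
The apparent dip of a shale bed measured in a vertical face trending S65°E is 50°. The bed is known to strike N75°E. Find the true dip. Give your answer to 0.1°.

61.7°

The section is 40° from the strike.
tan(true dip) = tan 50° / sin 40° = 1.8540
true dip = arctan 1.8540 = 61.66°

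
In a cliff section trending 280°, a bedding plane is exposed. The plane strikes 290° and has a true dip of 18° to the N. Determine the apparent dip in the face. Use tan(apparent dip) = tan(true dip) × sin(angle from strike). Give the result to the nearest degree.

3°

The section lies 10° from the strike.
tan α = tan 18° × sin 10° = 0.3249 × 0.1736 = 0.0564
apparent dip = arctan 0.0564 = 3.23°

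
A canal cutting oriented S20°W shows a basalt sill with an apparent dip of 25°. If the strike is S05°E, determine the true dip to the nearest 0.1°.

47.8°

The section is 25° from the strike.
tan(true dip) = tan 25° / sin 25° = 1.1034
true dip = arctan 1.1034 = 47.81°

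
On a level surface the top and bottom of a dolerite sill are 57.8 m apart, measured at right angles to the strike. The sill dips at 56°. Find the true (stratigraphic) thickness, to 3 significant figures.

True thickness t = w · sin(dip) = 57.8 × sin 56°
t = 57.8 × 0.8290 = 47.918 m

47.9 m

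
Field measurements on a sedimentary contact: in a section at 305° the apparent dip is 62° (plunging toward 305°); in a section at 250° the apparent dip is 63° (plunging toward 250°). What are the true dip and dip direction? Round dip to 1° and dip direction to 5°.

Represent each trace as a vector plunging at its apparent dip toward its trend (east-north-up frame): v₁ = (-0.385, 0.269, -0.883), v₂ = (-0.427, -0.155, -0.891).
Cross product v₁ × v₂ gives the pole to the plane: n ∝ (-0.377, 0.034, 0.175).
tan δ = √(n_x²+n_y²)/n_z = 0.379/0.175, so δ = 65.2°.
Dip direction = azimuth of (n_x, n_y) = atan2(-0.377, 0.034) = 275°.

true dip 65°, dip direction 275°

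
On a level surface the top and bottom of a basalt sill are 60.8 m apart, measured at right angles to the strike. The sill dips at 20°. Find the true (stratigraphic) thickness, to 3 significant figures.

20.8 m

True thickness t = w · sin(dip) = 60.8 × sin 20°
t = 60.8 × 0.3420 = 20.795 m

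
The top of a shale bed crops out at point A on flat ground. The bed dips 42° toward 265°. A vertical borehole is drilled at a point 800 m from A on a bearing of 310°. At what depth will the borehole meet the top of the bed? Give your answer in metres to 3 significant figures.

The hole lies 45° from the dip direction, so the down-dip offset is 800 × cos 45° = 565.69 m.
Depth = down-dip offset × tan(dip) = 565.69 × tan 42° = 565.69 × 0.9004
Depth = 509.35 m

509 m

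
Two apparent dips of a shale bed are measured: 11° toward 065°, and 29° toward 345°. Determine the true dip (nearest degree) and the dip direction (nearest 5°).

true dip 29°, dip direction 355°

Represent each trace as a vector plunging at its apparent dip toward its trend (east-north-up frame): v₁ = (0.890, 0.415, -0.191), v₂ = (-0.226, 0.845, -0.485).
Cross product v₁ × v₂ gives the pole to the plane: n ∝ (-0.040, 0.475, 0.846).
True dip = arccos(n_z / |n|) = arccos(0.8713) = 29.4°.
Dip direction = azimuth of (n_x, n_y) = atan2(-0.040, 0.475) = 355°.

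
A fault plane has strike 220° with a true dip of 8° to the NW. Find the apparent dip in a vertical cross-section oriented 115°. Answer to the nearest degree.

8°

The section lies 75° from the strike.
tan(apparent dip) = tan 8° · sin 75° = 0.1358
apparent dip = arctan 0.1358 = 7.73°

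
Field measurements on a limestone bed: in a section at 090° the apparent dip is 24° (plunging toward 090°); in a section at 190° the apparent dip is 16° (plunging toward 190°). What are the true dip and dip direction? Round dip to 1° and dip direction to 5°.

Each apparent-dip line lies in the plane. As unit vectors (x east, y north, z up), v₁ plunges 24°→090° and v₂ plunges 16°→190°.
n = v₁ × v₂ = (0.385, -0.320, 0.865) (taken with n_z > 0).
Dip δ = arctan(|n_h|/n_z) = arctan(0.500/0.865) = 30.1°.
The horizontal component of n points toward azimuth atan2(n_x, n_y) = 130°, the dip direction.

true dip 30°, dip direction 130°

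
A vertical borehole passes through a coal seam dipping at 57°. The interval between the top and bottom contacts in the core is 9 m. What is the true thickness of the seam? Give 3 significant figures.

True thickness t = h · cos(dip) = 9 × cos 57°
t = 9 × 0.5446 = 4.902 m

4.90 m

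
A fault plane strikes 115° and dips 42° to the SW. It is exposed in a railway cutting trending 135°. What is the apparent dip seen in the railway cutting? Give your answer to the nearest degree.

17°

Angle between strike (115°) and section (135°): β = 20°.
tan α = tan 42° × sin 20° = 0.9004 × 0.3420 = 0.3080
apparent dip = arctan 0.3080 = 17.12°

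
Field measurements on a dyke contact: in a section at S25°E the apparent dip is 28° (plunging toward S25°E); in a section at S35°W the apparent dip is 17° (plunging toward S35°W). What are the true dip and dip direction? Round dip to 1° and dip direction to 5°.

The two traces are lines in the plane: v₁ = (sin 155°·cos 28°, cos 155°·cos 28°, −sin 28°), v₂ = (sin 215°·cos 17°, cos 215°·cos 17°, −sin 17°).
n = v₁ × v₂ = (0.134, -0.367, 0.731) (taken with n_z > 0).
True dip = arccos(n_z / |n|) = arccos(0.8822) = 28.1°.
Dip direction = azimuth of (n_x, n_y) = atan2(0.134, -0.367) = 160°.

true dip 28°, dip direction 160°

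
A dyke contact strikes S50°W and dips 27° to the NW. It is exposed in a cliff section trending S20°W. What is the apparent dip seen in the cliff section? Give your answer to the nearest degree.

The section lies 30° from the strike.
tan α = tan 27° × sin 30° = 0.5095 × 0.5000 = 0.2548
apparent dip = arctan 0.2548 = 14.29°

14°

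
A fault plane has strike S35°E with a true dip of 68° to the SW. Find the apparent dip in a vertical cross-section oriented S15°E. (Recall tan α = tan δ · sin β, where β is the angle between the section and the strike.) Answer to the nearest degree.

40°

The strike is S35°E and the section trends S15°E; the acute angle between them is β = 20°.
tan α = tan 68° × sin 20° = 2.4751 × 0.3420 = 0.8465
α = arctan(0.8465) = 40.25°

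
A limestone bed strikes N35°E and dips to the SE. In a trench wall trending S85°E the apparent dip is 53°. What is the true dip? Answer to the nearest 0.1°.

56.9°

β = acute angle between strike N35°E and section S85°E = 60°.
tan(true dip) = tan 53° / sin 60° = 1.5323
true dip = arctan 1.5323 = 56.87°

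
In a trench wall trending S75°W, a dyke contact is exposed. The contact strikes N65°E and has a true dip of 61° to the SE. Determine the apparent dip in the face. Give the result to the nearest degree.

Angle between strike (N65°E) and section (S75°W): β = 10°.
tan(apparent dip) = tan 61° · sin 10° = 0.3133
apparent dip = arctan 0.3133 = 17.39°

17°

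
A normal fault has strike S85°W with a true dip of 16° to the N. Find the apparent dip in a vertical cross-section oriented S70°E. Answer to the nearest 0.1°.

6.9°

Angle between strike (S85°W) and section (S70°E): β = 25°.
tan(apparent dip) = tan 16° · sin 25° = 0.1212
α = arctan(0.1212) = 6.91°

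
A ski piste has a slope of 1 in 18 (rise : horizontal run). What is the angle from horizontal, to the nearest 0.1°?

tan θ = 1/18 = 0.0556
θ = arctan(0.0556) = 3.18°

3.2°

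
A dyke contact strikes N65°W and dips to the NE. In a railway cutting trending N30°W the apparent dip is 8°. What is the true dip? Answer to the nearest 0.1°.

β = acute angle between strike N65°W and section N30°W = 35°.
tan δ = tan α / sin β = tan 8° / sin 35° = 0.1405 / 0.5736 = 0.2450
true dip = arctan 0.2450 = 13.77°

13.8°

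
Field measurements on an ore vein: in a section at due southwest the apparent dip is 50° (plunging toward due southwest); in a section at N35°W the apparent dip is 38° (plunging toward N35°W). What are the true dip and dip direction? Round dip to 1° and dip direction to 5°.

The two traces are lines in the plane: v₁ = (sin 225°·cos 50°, cos 225°·cos 50°, −sin 50°), v₂ = (sin 325°·cos 38°, cos 325°·cos 38°, −sin 38°).
Cross product v₁ × v₂ gives the pole to the plane: n ∝ (-0.774, -0.066, 0.499).
Dip δ = arctan(|n_h|/n_z) = arctan(0.777/0.499) = 57.3°.
Dip direction = azimuth of (n_x, n_y) = atan2(-0.774, -0.066) = 265°.

true dip 57°, dip direction 265°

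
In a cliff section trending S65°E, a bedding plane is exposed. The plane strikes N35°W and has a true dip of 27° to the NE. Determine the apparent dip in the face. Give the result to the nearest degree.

Angle between strike (N35°W) and section (S65°E): β = 30°.
tan α = tan 27° × sin 30° = 0.5095 × 0.5000 = 0.2548
α = arctan(0.2548) = 14.29°

14°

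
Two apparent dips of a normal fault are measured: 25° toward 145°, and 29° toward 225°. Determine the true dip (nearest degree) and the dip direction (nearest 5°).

Represent each trace as a vector plunging at its apparent dip toward its trend (east-north-up frame): v₁ = (0.520, -0.742, -0.423), v₂ = (-0.618, -0.618, -0.485).
Cross product v₁ × v₂ gives the pole to the plane: n ∝ (-0.099, -0.513, 0.781).
tan δ = √(n_x²+n_y²)/n_z = 0.523/0.781, so δ = 33.8°.
The horizontal component of n points toward azimuth atan2(n_x, n_y) = 191°, the dip direction.

true dip 34°, dip direction 190°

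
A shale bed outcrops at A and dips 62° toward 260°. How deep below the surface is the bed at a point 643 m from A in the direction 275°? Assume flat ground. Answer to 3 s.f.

1170 m

The hole lies 15° from the dip direction, so the down-dip offset is 643 × cos 15° = 621.09 m.
Depth = down-dip offset × tan(dip) = 621.09 × tan 62° = 621.09 × 1.8807
Depth = 1168.10 m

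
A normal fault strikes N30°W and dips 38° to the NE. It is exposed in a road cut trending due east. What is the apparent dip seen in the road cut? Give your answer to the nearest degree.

34°

The strike is N30°W and the section trends due east; the acute angle between them is β = 60°.
tan(apparent dip) = tan 38° · sin 60° = 0.6766
α = arctan(0.6766) = 34.08°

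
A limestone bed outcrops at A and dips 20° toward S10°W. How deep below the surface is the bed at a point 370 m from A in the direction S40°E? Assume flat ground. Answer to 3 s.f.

86.6 m

The hole lies 50° from the dip direction, so the down-dip offset is 370 × cos 50° = 237.83 m.
Depth = down-dip offset × tan(dip) = 237.83 × tan 20° = 237.83 × 0.3640
Depth = 86.56 m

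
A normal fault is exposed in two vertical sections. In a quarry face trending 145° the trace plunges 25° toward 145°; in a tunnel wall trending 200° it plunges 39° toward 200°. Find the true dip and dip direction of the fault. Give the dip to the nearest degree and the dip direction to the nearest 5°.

The two traces are lines in the plane: v₁ = (sin 145°·cos 25°, cos 145°·cos 25°, −sin 25°), v₂ = (sin 200°·cos 39°, cos 200°·cos 39°, −sin 39°).
Cross product v₁ × v₂ gives the pole to the plane: n ∝ (-0.159, -0.439, 0.577).
Dip δ = arctan(|n_h|/n_z) = arctan(0.467/0.577) = 39.0°.
Dip direction = atan2(-0.159, -0.439) = 200° (azimuth of n's horizontal projection).

true dip 39°, dip direction 200°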